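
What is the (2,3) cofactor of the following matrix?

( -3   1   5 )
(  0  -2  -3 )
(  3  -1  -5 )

Delete row 2 and column 3; the remaining 2×2 submatrix is [-3 1; 3 -1].
Its determinant is (-3)·(-1) − 1·3 = 0.
The cofactor carries sign (−1)^(2+3) = −1, so C_{2,3} = −(0) = 0.

0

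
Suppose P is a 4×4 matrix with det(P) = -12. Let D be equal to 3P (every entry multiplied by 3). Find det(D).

For a 4×4 matrix, det(3P) = 3^4·det(P) = 81·det(P).
det(D) = (81)·(-12) = -972

|D| = -972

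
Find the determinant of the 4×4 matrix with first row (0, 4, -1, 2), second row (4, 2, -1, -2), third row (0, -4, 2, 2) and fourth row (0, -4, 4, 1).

The determinant is 144.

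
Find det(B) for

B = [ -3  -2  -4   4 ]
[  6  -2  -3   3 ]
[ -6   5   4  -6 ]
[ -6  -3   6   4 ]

The determinant is -372.

Expand along row 1:
  + (-3) · M_11   where M_11 = det([-2 -3 3; 5 4 -6; -3 6 4]) = 28
  − (-2) · M_12   where M_12 = det([6 -3 3; -6 4 -6; -6 6 4]) = 96
  + (-4) · M_13   where M_13 = det([6 -2 3; -6 5 -6; -6 -3 4]) = 36
  − (4) · M_14   where M_14 = det([6 -2 -3; -6 5 4; -6 -3 6]) = 84
det = (+1)·(-3)·(28) + (-1)·(-2)·(96) + (+1)·(-4)·(36) + (-1)·(4)·(84) = -372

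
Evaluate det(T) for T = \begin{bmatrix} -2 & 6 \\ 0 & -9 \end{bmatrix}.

det(T) = (-2)·(-9) − 6·0 = 18 − 0 = 18

18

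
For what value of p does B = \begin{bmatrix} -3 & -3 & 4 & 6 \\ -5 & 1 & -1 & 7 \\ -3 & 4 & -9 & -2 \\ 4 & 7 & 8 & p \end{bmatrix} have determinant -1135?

p = -6

Expanding along the row containing p, det(B) is linear in p: det(B) = (73)·p + (-697).
Set (73)·p + (-697) = -1135  ⇒  (73)·p = -438  ⇒  p = -6.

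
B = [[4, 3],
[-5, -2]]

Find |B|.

det(B) = 4·(-2) − 3·(-5) = -8 − (-15) = 7

The determinant is 7.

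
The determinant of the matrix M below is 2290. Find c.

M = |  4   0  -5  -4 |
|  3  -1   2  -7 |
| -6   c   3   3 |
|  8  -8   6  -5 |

Expanding along the column containing c, det(M) is linear in c: det(M) = (-325)·c + (990).
Set (-325)·c + (990) = 2290  ⇒  (-325)·c = 1300  ⇒  c = -4.

-4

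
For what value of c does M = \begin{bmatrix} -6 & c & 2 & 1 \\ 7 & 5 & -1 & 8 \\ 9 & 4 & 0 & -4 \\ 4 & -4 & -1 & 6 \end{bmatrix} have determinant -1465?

Expanding along the row containing c, det(M) is linear in c: det(M) = (30)·c + (-1225).
Set (30)·c + (-1225) = -1465  ⇒  (30)·c = -240  ⇒  c = -8.

c = -8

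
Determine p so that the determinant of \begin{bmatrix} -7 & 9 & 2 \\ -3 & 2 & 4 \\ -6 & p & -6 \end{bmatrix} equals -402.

Expanding along the row containing p, det(A) is linear in p: det(A) = (22)·p + (-270).
Set (22)·p + (-270) = -402  ⇒  (22)·p = -132  ⇒  p = -6.

-6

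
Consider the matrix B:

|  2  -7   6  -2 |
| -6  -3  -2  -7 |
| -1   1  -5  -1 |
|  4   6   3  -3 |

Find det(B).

-1865

Expand along row 1:
  + (2) · M_11   where M_11 = det([-3 -2 -7; 1 -5 -1; 6 3 -3]) = -279
  − (-7) · M_12   where M_12 = det([-6 -2 -7; -1 -5 -1; 4 3 -3]) = -213
  + (6) · M_13   where M_13 = det([-6 -3 -7; -1 1 -1; 4 6 -3]) = 73
  − (-2) · M_14   where M_14 = det([-6 -3 -2; -1 1 -5; 4 6 3]) = -127
det = (+1)·(2)·(-279) + (-1)·(-7)·(-213) + (+1)·(6)·(73) + (-1)·(-2)·(-127) = -1865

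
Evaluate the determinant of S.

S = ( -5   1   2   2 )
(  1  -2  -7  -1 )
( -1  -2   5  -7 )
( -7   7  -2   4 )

Expand along row 1:
  + (-5) · M_11   where M_11 = det([-2 -7 -1; -2 5 -7; 7 -2 4]) = 306
  − (1) · M_12   where M_12 = det([1 -7 -1; -1 5 -7; -7 -2 4]) = -402
  + (2) · M_13   where M_13 = det([1 -2 -1; -1 -2 -7; -7 7 4]) = -44
  − (2) · M_14   where M_14 = det([1 -2 -7; -1 -2 5; -7 7 -2]) = 190
det = (+1)·(-5)·(306) + (-1)·(1)·(-402) + (+1)·(2)·(-44) + (-1)·(2)·(190) = -1596

-1596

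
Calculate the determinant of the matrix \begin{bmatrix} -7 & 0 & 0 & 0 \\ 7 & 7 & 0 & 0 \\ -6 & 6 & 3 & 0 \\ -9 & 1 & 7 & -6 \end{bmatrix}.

The determinant is 882.

The matrix is lower triangular, so the determinant is the product of the diagonal entries:
det = (-7) · (7) · (3) · (-6) = 882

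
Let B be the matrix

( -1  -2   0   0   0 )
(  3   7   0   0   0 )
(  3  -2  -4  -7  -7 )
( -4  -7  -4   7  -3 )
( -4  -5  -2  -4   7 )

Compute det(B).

B is block lower-triangular with a 2×2 block and a 3×3 block on the diagonal, so its determinant equals the product of the determinants of the diagonal blocks.
det of the 2×2 block = -1
det of the 3×3 block = -596
det = (-1)·(-596) = 596

|B| = 596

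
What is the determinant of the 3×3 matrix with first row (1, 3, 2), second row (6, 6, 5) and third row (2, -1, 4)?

-49

Expand along row 1:
  + 1 · |6 5; -1 4| = 1·(24 − (-5)) = 29
  − 3 · |6 5; 2 4| = −3·(24 − 10) = -42
  + 2 · |6 6; 2 -1| = 2·(-6 − 12) = -36
Sum: (29) + (-42) + (-36) = -49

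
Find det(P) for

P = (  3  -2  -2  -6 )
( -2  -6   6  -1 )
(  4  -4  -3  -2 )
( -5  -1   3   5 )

Expand along row 1:
  + (3) · M_11   where M_11 = det([-6 6 -1; -4 -3 -2; -1 3 5]) = 201
  − (-2) · M_12   where M_12 = det([-2 6 -1; 4 -3 -2; -5 3 5]) = -39
  + (-2) · M_13   where M_13 = det([-2 -6 -1; 4 -4 -2; -5 -1 5]) = 128
  − (-6) · M_14   where M_14 = det([-2 -6 6; 4 -4 -3; -5 -1 3]) = -132
det = (+1)·(3)·(201) + (-1)·(-2)·(-39) + (+1)·(-2)·(128) + (-1)·(-6)·(-132) = -523

|P| = -523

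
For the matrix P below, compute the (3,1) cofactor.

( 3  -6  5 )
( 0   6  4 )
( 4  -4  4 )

Delete row 3 and column 1; the remaining 2×2 submatrix is [-6 5; 6 4].
Its determinant is (-6)·4 − 5·6 = -54.
The cofactor carries sign (−1)^(3+1) = +1, so C_{3,1} = +(-54) = -54.

-54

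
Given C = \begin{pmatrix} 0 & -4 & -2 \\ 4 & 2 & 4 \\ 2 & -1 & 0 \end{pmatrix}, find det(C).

-16

Expand along row 1:
  − (-4) · |4 4; 2 0| = −(-4)·(0 − 8) = -32
  + (-2) · |4 2; 2 -1| = (-2)·(-4 − 4) = 16
Sum: (-32) + (16) = -16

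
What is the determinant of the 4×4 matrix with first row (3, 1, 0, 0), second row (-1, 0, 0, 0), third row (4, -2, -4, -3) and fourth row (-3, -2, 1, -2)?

11

The matrix is block lower-triangular with a 2×2 block and a 2×2 block on the diagonal, so its determinant equals the product of the determinants of the diagonal blocks.
det of the 2×2 block = 1
det of the 2×2 block = 11
det = (1)·(11) = 11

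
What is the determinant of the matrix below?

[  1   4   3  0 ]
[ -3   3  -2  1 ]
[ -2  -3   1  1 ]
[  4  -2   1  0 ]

110

Expand along column 4 (it has 2 zeros):
  + (1) · M_24   where M_24 = det([1 4 3; -2 -3 1; 4 -2 1]) = 71
  − (1) · M_34   where M_34 = det([1 4 3; -3 3 -2; 4 -2 1]) = -39
det = (+1)·(1)·(71) + (-1)·(1)·(-39) = 110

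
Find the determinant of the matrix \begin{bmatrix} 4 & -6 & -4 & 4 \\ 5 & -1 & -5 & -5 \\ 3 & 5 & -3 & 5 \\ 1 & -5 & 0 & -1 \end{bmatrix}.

The determinant is -432.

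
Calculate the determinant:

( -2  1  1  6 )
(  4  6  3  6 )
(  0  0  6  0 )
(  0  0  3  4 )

-384

The matrix is block upper-triangular with a 2×2 block and a 2×2 block on the diagonal, so its determinant equals the product of the determinants of the diagonal blocks.
det of the 2×2 block = -16
det of the 2×2 block = 24
det = (-16)·(24) = -384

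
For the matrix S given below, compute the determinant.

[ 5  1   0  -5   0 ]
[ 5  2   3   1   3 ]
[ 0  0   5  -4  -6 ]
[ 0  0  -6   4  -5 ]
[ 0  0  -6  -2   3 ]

-1990

S is block upper-triangular with a 2×2 block and a 3×3 block on the diagonal, so its determinant equals the product of the determinants of the diagonal blocks.
det of the 2×2 block = 5
det of the 3×3 block = -398
det = (5)·(-398) = -1990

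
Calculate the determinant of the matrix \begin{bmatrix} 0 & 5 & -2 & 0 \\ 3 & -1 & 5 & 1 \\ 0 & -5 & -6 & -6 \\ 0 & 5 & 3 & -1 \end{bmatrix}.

-570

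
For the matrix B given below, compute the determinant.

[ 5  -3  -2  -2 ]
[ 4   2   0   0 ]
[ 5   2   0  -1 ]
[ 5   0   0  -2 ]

Expand along column 3 (it has 3 zeros):
  + (-2) · M_13   where M_13 = det([4 2 0; 5 2 -1; 5 0 -2]) = -6
det = (+1)·(-2)·(-6) = 12

The determinant is 12.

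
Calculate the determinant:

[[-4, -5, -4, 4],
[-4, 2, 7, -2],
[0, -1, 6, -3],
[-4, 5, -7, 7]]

Expand along row 3 (it has 1 zero):
  − (-1) · M_32   where M_32 = det([-4 -4 4; -4 7 -2; -4 -7 7]) = -60
  + (6) · M_33   where M_33 = det([-4 -5 4; -4 2 -2; -4 5 7]) = -324
  − (-3) · M_34   where M_34 = det([-4 -5 -4; -4 2 7; -4 5 -7]) = 524
det = (-1)·(-1)·(-60) + (+1)·(6)·(-324) + (-1)·(-3)·(524) = -432

The determinant is -432.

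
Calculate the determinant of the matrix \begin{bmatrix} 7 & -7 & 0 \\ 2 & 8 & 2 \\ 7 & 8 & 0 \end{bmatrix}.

-210

Expand along column 3:
  − 2 · |7 -7; 7 8| = −2·(56 − (-49)) = -210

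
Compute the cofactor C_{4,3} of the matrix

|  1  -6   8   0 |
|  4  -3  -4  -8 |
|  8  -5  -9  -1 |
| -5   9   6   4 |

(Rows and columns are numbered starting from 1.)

Delete row 4 and column 3; the remaining 3×3 submatrix is [1 -6 0; 4 -3 -8; 8 -5 -1].
Its determinant is 323.
The cofactor carries sign (−1)^(4+3) = −1, so C_{4,3} = −(323) = -323.

-323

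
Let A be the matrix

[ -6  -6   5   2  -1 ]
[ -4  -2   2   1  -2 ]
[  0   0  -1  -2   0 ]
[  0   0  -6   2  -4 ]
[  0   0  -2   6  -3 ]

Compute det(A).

A is block upper-triangular with a 2×2 block and a 3×3 block on the diagonal, so its determinant equals the product of the determinants of the diagonal blocks.
det of the 2×2 block = -12
det of the 3×3 block = 2
det = (-12)·(2) = -24

|A| = -24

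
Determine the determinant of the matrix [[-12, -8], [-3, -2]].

0

det = (-12)·(-2) − (-8)·(-3) = 24 − 24 = 0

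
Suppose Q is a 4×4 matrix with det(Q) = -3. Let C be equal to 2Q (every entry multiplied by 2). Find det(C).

For a 4×4 matrix, det(2Q) = 2^4·det(Q) = 16·det(Q).
det(C) = (16)·(-3) = -48

The determinant is -48.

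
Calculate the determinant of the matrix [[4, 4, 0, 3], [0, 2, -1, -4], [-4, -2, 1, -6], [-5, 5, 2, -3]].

276

Expand along row 1 (it has 1 zero):
  + (4) · M_11   where M_11 = det([2 -1 -4; -2 1 -6; 5 2 -3]) = 90
  − (4) · M_12   where M_12 = det([0 -1 -4; -4 1 -6; -5 2 -3]) = -6
  − (3) · M_14   where M_14 = det([0 2 -1; -4 -2 1; -5 5 2]) = 36
det = (+1)·(4)·(90) + (-1)·(4)·(-6) + (-1)·(3)·(36) = 276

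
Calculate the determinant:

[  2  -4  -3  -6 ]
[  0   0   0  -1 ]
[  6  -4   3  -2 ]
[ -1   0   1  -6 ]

Expand along row 2 (it has 3 zeros):
  + (-1) · M_24   where M_24 = det([2 -4 -3; 6 -4 3; -1 0 1]) = 40
det = (+1)·(-1)·(40) = -40

-40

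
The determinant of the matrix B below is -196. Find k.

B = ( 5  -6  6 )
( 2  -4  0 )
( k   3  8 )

k = -7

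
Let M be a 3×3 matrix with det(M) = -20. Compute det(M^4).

det(M^4) = (det M)^4 = (-20)^4 = 160000

160000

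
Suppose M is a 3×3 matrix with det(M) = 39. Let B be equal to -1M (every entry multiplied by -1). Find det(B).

-39

For a 3×3 matrix, det(-1M) = (-1)^3·det(M) = -1·det(M).
det(B) = (-1)·(39) = -39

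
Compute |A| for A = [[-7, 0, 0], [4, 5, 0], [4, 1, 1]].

|A| = -35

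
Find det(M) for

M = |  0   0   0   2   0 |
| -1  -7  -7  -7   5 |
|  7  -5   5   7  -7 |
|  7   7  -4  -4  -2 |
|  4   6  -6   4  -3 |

The determinant is -8140.

Expand along row 1 (it has 4 zeros):
  − (2) · M_14   where M_14 = det([-1 -7 -7 5; 7 -5 5 -7; 7 7 -4 -2; 4 6 -6 -3]) = 4070
det = (-1)·(2)·(4070) = -8140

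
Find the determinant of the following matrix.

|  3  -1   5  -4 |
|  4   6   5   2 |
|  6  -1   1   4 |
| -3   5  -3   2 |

Expand along row 1:
  + (3) · M_11   where M_11 = det([6 5 2; -1 1 4; 5 -3 2]) = 190
  − (-1) · M_12   where M_12 = det([4 5 2; 6 1 4; -3 -3 2]) = -94
  + (5) · M_13   where M_13 = det([4 6 2; 6 -1 4; -3 5 2]) = -178
  − (-4) · M_14   where M_14 = det([4 6 5; 6 -1 1; -3 5 -3]) = 217
det = (+1)·(3)·(190) + (-1)·(-1)·(-94) + (+1)·(5)·(-178) + (-1)·(-4)·(217) = 454

454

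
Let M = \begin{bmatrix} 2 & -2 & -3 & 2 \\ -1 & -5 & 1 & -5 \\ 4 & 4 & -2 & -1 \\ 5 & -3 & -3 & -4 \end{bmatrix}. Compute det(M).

Expand along row 1:
  + (2) · M_11   where M_11 = det([-5 1 -5; 4 -2 -1; -3 -3 -4]) = 84
  − (-2) · M_12   where M_12 = det([-1 1 -5; 4 -2 -1; 5 -3 -4]) = 16
  + (-3) · M_13   where M_13 = det([-1 -5 -5; 4 4 -1; 5 -3 -4]) = 124
  − (2) · M_14   where M_14 = det([-1 -5 1; 4 4 -2; 5 -3 -3]) = -24
det = (+1)·(2)·(84) + (-1)·(-2)·(16) + (+1)·(-3)·(124) + (-1)·(2)·(-24) = -124

-124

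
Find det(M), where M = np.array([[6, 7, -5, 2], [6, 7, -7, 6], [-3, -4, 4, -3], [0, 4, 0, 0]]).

Expand along row 4 (it has 3 zeros):
  + (4) · M_42   where M_42 = det([6 -5 2; 6 -7 6; -3 4 -3]) = -12
det = (+1)·(4)·(-12) = -48

det(M) = -48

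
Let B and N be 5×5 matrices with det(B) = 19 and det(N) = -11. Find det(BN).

det(BN) = det(B)·det(N) = (19)·(-11) = -209

-209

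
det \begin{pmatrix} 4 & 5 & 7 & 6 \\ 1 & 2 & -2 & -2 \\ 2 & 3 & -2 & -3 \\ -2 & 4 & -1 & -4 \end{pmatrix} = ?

121

Expand along row 1:
  + (4) · M_11   where M_11 = det([2 -2 -2; 3 -2 -3; 4 -1 -4]) = 0
  − (5) · M_12   where M_12 = det([1 -2 -2; 2 -2 -3; -2 -1 -4]) = -11
  + (7) · M_13   where M_13 = det([1 2 -2; 2 3 -3; -2 4 -4]) = 0
  − (6) · M_14   where M_14 = det([1 2 -2; 2 3 -2; -2 4 -1]) = -11
det = (+1)·(4)·(0) + (-1)·(5)·(-11) + (+1)·(7)·(0) + (-1)·(6)·(-11) = 121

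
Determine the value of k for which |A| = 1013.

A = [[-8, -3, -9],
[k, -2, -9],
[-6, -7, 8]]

Expanding along the column containing k, det(A) is linear in k: det(A) = (87)·k + (578).
Set (87)·k + (578) = 1013  ⇒  (87)·k = 435  ⇒  k = 5.

k = 5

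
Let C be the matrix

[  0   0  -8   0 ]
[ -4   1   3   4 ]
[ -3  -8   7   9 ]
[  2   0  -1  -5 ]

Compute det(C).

The determinant is 744.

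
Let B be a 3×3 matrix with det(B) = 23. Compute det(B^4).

det(B^4) = (det B)^4 = (23)^4 = 279841

279841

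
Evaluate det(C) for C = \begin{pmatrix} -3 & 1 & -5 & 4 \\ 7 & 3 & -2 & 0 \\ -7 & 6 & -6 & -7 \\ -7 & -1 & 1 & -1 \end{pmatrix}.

Expand along row 2 (it has 1 zero):
  − (7) · M_21   where M_21 = det([1 -5 4; 6 -6 -7; -1 1 -1]) = -52
  + (3) · M_22   where M_22 = det([-3 -5 4; -7 -6 -7; -7 1 -1]) = -445
  − (-2) · M_23   where M_23 = det([-3 1 4; -7 6 -7; -7 -1 -1]) = 277
det = (-1)·(7)·(-52) + (+1)·(3)·(-445) + (-1)·(-2)·(277) = -417

|C| = -417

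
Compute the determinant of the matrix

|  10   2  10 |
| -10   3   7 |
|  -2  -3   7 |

Expand along row 1:
  + 10 · |3 7; -3 7| = 10·(21 − (-21)) = 420
  − 2 · |-10 7; -2 7| = −2·(-70 − (-14)) = 112
  + 10 · |-10 3; -2 -3| = 10·(30 − (-6)) = 360
Sum: (420) + (112) + (360) = 892

892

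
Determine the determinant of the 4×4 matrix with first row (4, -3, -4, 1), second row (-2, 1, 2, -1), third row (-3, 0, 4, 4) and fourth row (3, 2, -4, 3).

-10

Expand along row 3 (it has 1 zero):
  + (-3) · M_31   where M_31 = det([-3 -4 1; 1 2 -1; 2 -4 3]) = 6
  + (4) · M_33   where M_33 = det([4 -3 1; -2 1 -1; 3 2 3]) = 4
  − (4) · M_34   where M_34 = det([4 -3 -4; -2 1 2; 3 2 -4]) = 2
det = (+1)·(-3)·(6) + (+1)·(4)·(4) + (-1)·(4)·(2) = -10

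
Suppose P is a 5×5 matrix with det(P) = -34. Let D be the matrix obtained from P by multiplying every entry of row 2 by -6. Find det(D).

Scaling one row by -6 multiplies the determinant by -6.
det(D) = (-6)·(-34) = 204

The determinant is 204.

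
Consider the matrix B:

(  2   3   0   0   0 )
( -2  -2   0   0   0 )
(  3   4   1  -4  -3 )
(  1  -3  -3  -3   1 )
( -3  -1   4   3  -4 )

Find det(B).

64

B is block lower-triangular with a 2×2 block and a 3×3 block on the diagonal, so its determinant equals the product of the determinants of the diagonal blocks.
det of the 2×2 block = 2
det of the 3×3 block = 32
det = (2)·(32) = 64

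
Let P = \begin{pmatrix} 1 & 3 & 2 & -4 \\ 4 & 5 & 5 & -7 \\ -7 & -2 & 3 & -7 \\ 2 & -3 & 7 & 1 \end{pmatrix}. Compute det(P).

Expand along row 1:
  + (1) · M_11   where M_11 = det([5 5 -7; -2 3 -7; -3 7 1]) = 410
  − (3) · M_12   where M_12 = det([4 5 -7; -7 3 -7; 2 7 1]) = 558
  + (2) · M_13   where M_13 = det([4 5 -7; -7 -2 -7; 2 -3 1]) = -302
  − (-4) · M_14   where M_14 = det([4 5 5; -7 -2 3; 2 -3 7]) = 380
det = (+1)·(1)·(410) + (-1)·(3)·(558) + (+1)·(2)·(-302) + (-1)·(-4)·(380) = -348

-348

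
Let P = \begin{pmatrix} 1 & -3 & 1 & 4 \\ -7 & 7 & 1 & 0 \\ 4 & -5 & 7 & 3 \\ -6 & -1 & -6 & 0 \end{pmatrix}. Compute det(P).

1220

Expand along column 4 (it has 2 zeros):
  − (4) · M_14   where M_14 = det([-7 7 1; 4 -5 7; -6 -1 -6]) = -419
  − (3) · M_34   where M_34 = det([1 -3 1; -7 7 1; -6 -1 -6]) = 152
det = (-1)·(4)·(-419) + (-1)·(3)·(152) = 1220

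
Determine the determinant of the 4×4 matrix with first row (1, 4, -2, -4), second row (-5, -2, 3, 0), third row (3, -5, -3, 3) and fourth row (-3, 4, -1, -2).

The determinant is -300.

Expand along row 2 (it has 1 zero):
  − (-5) · M_21   where M_21 = det([4 -2 -4; -5 -3 3; 4 -1 -2]) = -36
  + (-2) · M_22   where M_22 = det([1 -2 -4; 3 -3 3; -3 -1 -2]) = 63
  − (3) · M_23   where M_23 = det([1 4 -4; 3 -5 3; -3 4 -2]) = -2
det = (-1)·(-5)·(-36) + (+1)·(-2)·(63) + (-1)·(3)·(-2) = -300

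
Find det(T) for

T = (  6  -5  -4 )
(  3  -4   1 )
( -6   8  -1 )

Expand along column 1:
  + 6 · |-4 1; 8 -1| = 6·(4 − 8) = -24
  − 3 · |-5 -4; 8 -1| = −3·(5 − (-32)) = -111
  + (-6) · |-5 -4; -4 1| = (-6)·(-5 − 16) = 126
Sum: (-24) + (-111) + (126) = -9

|T| = -9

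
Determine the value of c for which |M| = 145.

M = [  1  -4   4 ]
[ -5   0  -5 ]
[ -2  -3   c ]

-7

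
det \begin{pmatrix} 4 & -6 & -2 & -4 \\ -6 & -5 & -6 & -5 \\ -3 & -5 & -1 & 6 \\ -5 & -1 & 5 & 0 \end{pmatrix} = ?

Expand along row 4 (it has 1 zero):
  − (-5) · M_41   where M_41 = det([-6 -2 -4; -5 -6 -5; -5 -1 6]) = 236
  + (-1) · M_42   where M_42 = det([4 -2 -4; -6 -6 -5; -3 -1 6]) = -218
  − (5) · M_43   where M_43 = det([4 -6 -4; -6 -5 -5; -3 -5 6]) = -586
det = (-1)·(-5)·(236) + (+1)·(-1)·(-218) + (-1)·(5)·(-586) = 4328

4328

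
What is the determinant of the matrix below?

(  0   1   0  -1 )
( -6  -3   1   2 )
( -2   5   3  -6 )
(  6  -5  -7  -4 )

-184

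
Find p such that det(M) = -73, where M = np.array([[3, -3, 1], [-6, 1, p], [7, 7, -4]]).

Expanding along the row containing p, det(M) is linear in p: det(M) = (-42)·p + (11).
Set (-42)·p + (11) = -73  ⇒  (-42)·p = -84  ⇒  p = 2.

p = 2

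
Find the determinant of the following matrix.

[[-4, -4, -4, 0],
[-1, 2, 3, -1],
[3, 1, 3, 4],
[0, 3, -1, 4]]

The determinant is -360.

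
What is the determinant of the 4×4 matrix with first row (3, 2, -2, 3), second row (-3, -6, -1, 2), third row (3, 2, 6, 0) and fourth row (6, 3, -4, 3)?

Expand along row 3 (it has 1 zero):
  + (3) · M_31   where M_31 = det([2 -2 3; -6 -1 2; 3 -4 3]) = 43
  − (2) · M_32   where M_32 = det([3 -2 3; -3 -1 2; 6 -4 3]) = 27
  + (6) · M_33   where M_33 = det([3 2 3; -3 -6 2; 6 3 3]) = 51
det = (+1)·(3)·(43) + (-1)·(2)·(27) + (+1)·(6)·(51) = 381

381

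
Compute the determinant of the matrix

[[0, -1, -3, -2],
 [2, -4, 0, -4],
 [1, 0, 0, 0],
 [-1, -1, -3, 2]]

Expand along row 3 (it has 3 zeros):
  + (1) · M_31   where M_31 = det([-1 -3 -2; -4 0 -4; -1 -3 2]) = -48
det = (+1)·(1)·(-48) = -48

The determinant is -48.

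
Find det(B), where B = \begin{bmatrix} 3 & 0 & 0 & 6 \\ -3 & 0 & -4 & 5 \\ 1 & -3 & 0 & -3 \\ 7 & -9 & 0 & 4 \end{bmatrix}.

-180

Expand along column 3 (it has 3 zeros):
  − (-4) · M_23   where M_23 = det([3 0 6; 1 -3 -3; 7 -9 4]) = -45
det = (-1)·(-4)·(-45) = -180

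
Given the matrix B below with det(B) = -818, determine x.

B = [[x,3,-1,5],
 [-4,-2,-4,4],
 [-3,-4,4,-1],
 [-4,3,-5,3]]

Expanding along the column containing x, det(B) is linear in x: det(B) = (-18)·x + (-692).
Set (-18)·x + (-692) = -818  ⇒  (-18)·x = -126  ⇒  x = 7.

7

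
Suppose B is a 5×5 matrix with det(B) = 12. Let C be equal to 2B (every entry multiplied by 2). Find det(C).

384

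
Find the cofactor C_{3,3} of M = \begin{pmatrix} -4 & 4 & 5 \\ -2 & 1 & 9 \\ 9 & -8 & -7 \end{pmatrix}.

4

Delete row 3 and column 3; the remaining 2×2 submatrix is [-4 4; -2 1].
Its determinant is (-4)·1 − 4·(-2) = 4.
The cofactor carries sign (−1)^(3+3) = +1, so C_{3,3} = +(4) = 4.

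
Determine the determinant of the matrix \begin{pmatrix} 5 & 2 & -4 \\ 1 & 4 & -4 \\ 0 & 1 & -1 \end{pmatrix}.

Expand along column 1:
  + 5 · |4 -4; 1 -1| = 5·(-4 − (-4)) = 0
  − 1 · |2 -4; 1 -1| = −1·(-2 − (-4)) = -2
Sum: (0) + (-2) = -2

The determinant is -2.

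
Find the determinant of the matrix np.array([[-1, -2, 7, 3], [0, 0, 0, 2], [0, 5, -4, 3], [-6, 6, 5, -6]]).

Expand along row 2 (it has 3 zeros):
  + (2) · M_24   where M_24 = det([-1 -2 7; 0 5 -4; -6 6 5]) = 113
det = (+1)·(2)·(113) = 226

The determinant is 226.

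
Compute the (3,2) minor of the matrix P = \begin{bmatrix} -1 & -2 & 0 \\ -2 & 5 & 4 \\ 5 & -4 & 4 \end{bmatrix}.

-4

Delete row 3 and column 2; the remaining 2×2 submatrix is [-1 0; -2 4].
Its determinant is (-1)·4 − 0·(-2) = -4.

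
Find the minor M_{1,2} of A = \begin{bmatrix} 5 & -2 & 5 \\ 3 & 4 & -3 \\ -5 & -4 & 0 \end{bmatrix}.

-15

Delete row 1 and column 2; the remaining 2×2 submatrix is [3 -3; -5 0].
Its determinant is 3·0 − (-3)·(-5) = -15.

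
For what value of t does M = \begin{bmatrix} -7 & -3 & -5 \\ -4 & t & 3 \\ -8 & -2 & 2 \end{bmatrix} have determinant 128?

Expanding along the column containing t, det(M) is linear in t: det(M) = (-54)·t + (-34).
Set (-54)·t + (-34) = 128  ⇒  (-54)·t = 162  ⇒  t = -3.

-3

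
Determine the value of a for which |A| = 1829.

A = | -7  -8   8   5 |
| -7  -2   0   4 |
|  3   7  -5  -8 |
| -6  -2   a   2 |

Expanding along the column containing a, det(A) is linear in a: det(A) = (-221)·a + (282).
Set (-221)·a + (282) = 1829  ⇒  (-221)·a = 1547  ⇒  a = -7.

a = -7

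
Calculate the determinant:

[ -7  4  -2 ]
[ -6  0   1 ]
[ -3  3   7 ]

213

Expand along column 2:
  − 4 · |-6 1; -3 7| = −4·(-42 − (-3)) = 156
  − 3 · |-7 -2; -6 1| = −3·(-7 − 12) = 57
Sum: (156) + (57) = 213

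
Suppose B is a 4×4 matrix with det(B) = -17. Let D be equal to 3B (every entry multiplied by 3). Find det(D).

|D| = -1377

For a 4×4 matrix, det(3B) = 3^4·det(B) = 81·det(B).
det(D) = (81)·(-17) = -1377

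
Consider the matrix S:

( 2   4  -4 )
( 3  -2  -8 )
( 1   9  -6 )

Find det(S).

Expand along column 1:
  + 2 · |-2 -8; 9 -6| = 2·(12 − (-72)) = 168
  − 3 · |4 -4; 9 -6| = −3·(-24 − (-36)) = -36
  + 1 · |4 -4; -2 -8| = 1·(-32 − 8) = -40
Sum: (168) + (-36) + (-40) = 92

|S| = 92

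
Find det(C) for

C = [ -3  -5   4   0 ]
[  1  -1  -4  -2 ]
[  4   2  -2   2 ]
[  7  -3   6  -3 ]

Expand along row 1 (it has 1 zero):
  + (-3) · M_11   where M_11 = det([-1 -4 -2; 2 -2 2; -3 6 -3]) = -6
  − (-5) · M_12   where M_12 = det([1 -4 -2; 4 -2 2; 7 6 -3]) = -186
  + (4) · M_13   where M_13 = det([1 -1 -2; 4 2 2; 7 -3 -3]) = 26
det = (+1)·(-3)·(-6) + (-1)·(-5)·(-186) + (+1)·(4)·(26) = -808

-808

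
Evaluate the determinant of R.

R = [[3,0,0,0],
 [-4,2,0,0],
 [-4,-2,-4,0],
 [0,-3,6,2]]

The determinant is -48.

R is lower triangular, so det(R) is the product of the diagonal entries:
det = (3) · (2) · (-4) · (2) = -48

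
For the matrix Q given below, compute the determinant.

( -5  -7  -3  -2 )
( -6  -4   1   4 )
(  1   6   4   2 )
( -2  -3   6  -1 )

Expand along row 1:
  + (-5) · M_11   where M_11 = det([-4 1 4; 6 4 2; -3 6 -1]) = 256
  − (-7) · M_12   where M_12 = det([-6 1 4; 1 4 2; -2 6 -1]) = 149
  + (-3) · M_13   where M_13 = det([-6 -4 4; 1 6 2; -2 -3 -1]) = 48
  − (-2) · M_14   where M_14 = det([-6 -4 1; 1 6 4; -2 -3 6]) = -223
det = (+1)·(-5)·(256) + (-1)·(-7)·(149) + (+1)·(-3)·(48) + (-1)·(-2)·(-223) = -827

-827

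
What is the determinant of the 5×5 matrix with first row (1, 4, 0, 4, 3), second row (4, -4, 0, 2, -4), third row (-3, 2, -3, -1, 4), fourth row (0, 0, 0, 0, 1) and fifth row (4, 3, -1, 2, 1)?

Expand along row 4 (it has 4 zeros):
  − (1) · M_45   where M_45 = det([1 4 0 4; 4 -4 0 2; -3 2 -3 -1; 4 3 -1 2]) = -318
det = (-1)·(1)·(-318) = 318

318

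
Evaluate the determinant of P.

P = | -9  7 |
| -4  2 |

det(P) = (-9)·2 − 7·(-4) = -18 − (-28) = 10

|P| = 10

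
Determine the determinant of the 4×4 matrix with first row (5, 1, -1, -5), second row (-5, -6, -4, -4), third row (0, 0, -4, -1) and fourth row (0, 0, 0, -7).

The determinant is -700.

The matrix is block upper-triangular with a 2×2 block and a 2×2 block on the diagonal, so its determinant equals the product of the determinants of the diagonal blocks.
det of the 2×2 block = -25
det of the 2×2 block = 28
det = (-25)·(28) = -700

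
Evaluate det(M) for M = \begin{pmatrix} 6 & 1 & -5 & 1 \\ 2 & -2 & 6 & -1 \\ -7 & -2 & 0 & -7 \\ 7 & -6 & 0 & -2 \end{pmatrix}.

The determinant is 1440.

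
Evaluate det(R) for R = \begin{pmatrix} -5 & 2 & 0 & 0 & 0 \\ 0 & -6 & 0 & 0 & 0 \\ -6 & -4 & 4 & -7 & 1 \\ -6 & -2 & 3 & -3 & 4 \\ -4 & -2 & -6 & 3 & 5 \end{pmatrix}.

|R| = 4680

R is block lower-triangular with a 2×2 block and a 3×3 block on the diagonal, so its determinant equals the product of the determinants of the diagonal blocks.
det of the 2×2 block = 30
det of the 3×3 block = 156
det = (30)·(156) = 4680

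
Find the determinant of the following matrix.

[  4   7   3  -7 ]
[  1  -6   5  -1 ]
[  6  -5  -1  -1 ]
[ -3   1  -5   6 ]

The determinant is 756.

Expand along row 1:
  + (4) · M_11   where M_11 = det([-6 5 -1; -5 -1 -1; 1 -5 6]) = 185
  − (7) · M_12   where M_12 = det([1 5 -1; 6 -1 -1; -3 -5 6]) = -143
  + (3) · M_13   where M_13 = det([1 -6 -1; 6 -5 -1; -3 1 6]) = 178
  − (-7) · M_14   where M_14 = det([1 -6 5; 6 -5 -1; -3 1 -5]) = -217
det = (+1)·(4)·(185) + (-1)·(7)·(-143) + (+1)·(3)·(178) + (-1)·(-7)·(-217) = 756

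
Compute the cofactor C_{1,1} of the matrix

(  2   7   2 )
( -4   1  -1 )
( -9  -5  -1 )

-6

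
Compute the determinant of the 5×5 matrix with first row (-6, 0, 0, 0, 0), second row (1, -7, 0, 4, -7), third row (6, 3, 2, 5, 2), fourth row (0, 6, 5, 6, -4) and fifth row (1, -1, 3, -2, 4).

The determinant is -11982.

Expand along row 1 (it has 4 zeros):
  + (-6) · M_11   where M_11 = det([-7 0 4 -7; 3 2 5 2; 6 5 6 -4; -1 3 -2 4]) = 1997
det = (+1)·(-6)·(1997) = -11982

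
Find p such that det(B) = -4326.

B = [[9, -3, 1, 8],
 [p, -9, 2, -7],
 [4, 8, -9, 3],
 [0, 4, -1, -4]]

Expanding along the row containing p, det(B) is linear in p: det(B) = (-151)·p + (-4175).
Set (-151)·p + (-4175) = -4326  ⇒  (-151)·p = -151  ⇒  p = 1.

1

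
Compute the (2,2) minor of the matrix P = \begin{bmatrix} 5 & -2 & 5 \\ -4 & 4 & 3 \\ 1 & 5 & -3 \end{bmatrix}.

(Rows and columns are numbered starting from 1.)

-20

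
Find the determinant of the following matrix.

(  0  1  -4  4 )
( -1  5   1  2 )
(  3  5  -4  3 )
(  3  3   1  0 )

182

Expand along row 1 (it has 1 zero):
  − (1) · M_12   where M_12 = det([-1 1 2; 3 -4 3; 3 1 0]) = 42
  + (-4) · M_13   where M_13 = det([-1 5 2; 3 5 3; 3 3 0]) = 42
  − (4) · M_14   where M_14 = det([-1 5 1; 3 5 -4; 3 3 1]) = -98
det = (-1)·(1)·(42) + (+1)·(-4)·(42) + (-1)·(4)·(-98) = 182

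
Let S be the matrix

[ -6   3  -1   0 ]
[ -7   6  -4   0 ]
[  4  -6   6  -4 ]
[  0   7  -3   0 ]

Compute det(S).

The determinant is -296.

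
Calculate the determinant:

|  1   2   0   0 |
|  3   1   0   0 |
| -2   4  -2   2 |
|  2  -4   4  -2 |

The determinant is 20.

The matrix is block lower-triangular with a 2×2 block and a 2×2 block on the diagonal, so its determinant equals the product of the determinants of the diagonal blocks.
det of the 2×2 block = -5
det of the 2×2 block = -4
det = (-5)·(-4) = 20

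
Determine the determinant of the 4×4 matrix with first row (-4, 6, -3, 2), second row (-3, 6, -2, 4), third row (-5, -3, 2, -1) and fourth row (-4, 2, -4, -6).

32

Expand along row 1:
  + (-4) · M_11   where M_11 = det([6 -2 4; -3 2 -1; 2 -4 -6]) = -24
  − (6) · M_12   where M_12 = det([-3 -2 4; -5 2 -1; -4 -4 -6]) = 212
  + (-3) · M_13   where M_13 = det([-3 6 4; -5 -3 -1; -4 2 -6]) = -304
  − (2) · M_14   where M_14 = det([-3 6 -2; -5 -3 2; -4 2 -4]) = -148
det = (+1)·(-4)·(-24) + (-1)·(6)·(212) + (+1)·(-3)·(-304) + (-1)·(2)·(-148) = 32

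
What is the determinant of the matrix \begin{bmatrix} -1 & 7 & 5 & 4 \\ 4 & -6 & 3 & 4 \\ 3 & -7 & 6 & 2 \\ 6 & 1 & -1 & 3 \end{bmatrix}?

The determinant is 1246.

Expand along row 1:
  + (-1) · M_11   where M_11 = det([-6 3 4; -7 6 2; 1 -1 3]) = -47
  − (7) · M_12   where M_12 = det([4 3 4; 3 6 2; 6 -1 3]) = -67
  + (5) · M_13   where M_13 = det([4 -6 4; 3 -7 2; 6 1 3]) = 70
  − (4) · M_14   where M_14 = det([4 -6 3; 3 -7 6; 6 1 -1]) = -95
det = (+1)·(-1)·(-47) + (-1)·(7)·(-67) + (+1)·(5)·(70) + (-1)·(4)·(-95) = 1246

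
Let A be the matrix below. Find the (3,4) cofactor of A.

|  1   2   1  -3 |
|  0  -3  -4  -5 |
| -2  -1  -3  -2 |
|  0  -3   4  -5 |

Delete row 3 and column 4; the remaining 3×3 submatrix is [1 2 1; 0 -3 -4; 0 -3 4].
Its determinant is -24.
The cofactor carries sign (−1)^(3+4) = −1, so C_{3,4} = −(-24) = 24.

24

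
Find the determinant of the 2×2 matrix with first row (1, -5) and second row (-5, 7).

-18

det = 1·7 − (-5)·(-5) = 7 − 25 = -18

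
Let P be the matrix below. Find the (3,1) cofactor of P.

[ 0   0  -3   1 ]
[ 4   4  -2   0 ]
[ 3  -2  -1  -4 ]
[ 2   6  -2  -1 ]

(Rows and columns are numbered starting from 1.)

-8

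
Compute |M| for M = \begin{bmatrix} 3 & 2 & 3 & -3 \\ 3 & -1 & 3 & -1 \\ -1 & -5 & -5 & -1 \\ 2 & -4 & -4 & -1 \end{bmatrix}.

The determinant is 172.

Expand along row 1:
  + (3) · M_11   where M_11 = det([-1 3 -1; -5 -5 -1; -4 -4 -1]) = -4
  − (2) · M_12   where M_12 = det([3 3 -1; -1 -5 -1; 2 -4 -1]) = -20
  + (3) · M_13   where M_13 = det([3 -1 -1; -1 -5 -1; 2 -4 -1]) = -8
  − (-3) · M_14   where M_14 = det([3 -1 3; -1 -5 -5; 2 -4 -4]) = 56
det = (+1)·(3)·(-4) + (-1)·(2)·(-20) + (+1)·(3)·(-8) + (-1)·(-3)·(56) = 172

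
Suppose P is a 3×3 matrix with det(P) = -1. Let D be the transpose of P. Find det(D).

det(Pᵀ) = det(P).
det(D) = (1)·(-1) = -1

The determinant is -1.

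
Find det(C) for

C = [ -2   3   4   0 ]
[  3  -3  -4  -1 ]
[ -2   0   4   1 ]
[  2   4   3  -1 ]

The determinant is -37.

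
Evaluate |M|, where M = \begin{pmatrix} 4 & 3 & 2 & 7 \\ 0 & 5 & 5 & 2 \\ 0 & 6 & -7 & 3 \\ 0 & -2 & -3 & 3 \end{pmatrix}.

-976

Expand along column 1 (it has 3 zeros):
  + (4) · M_11   where M_11 = det([5 5 2; 6 -7 3; -2 -3 3]) = -244
det = (+1)·(4)·(-244) = -976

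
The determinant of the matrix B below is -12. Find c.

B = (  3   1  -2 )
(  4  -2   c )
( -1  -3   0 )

c = -5

Expanding along the column containing c, det(B) is linear in c: det(B) = (8)·c + (28).
Set (8)·c + (28) = -12  ⇒  (8)·c = -40  ⇒  c = -5.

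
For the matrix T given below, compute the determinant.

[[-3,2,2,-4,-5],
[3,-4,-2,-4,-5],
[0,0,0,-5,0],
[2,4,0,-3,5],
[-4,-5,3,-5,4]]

det(T) = 2210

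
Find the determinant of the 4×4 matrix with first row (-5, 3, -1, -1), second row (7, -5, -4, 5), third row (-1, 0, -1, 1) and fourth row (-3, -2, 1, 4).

The determinant is 1.

Expand along row 3 (it has 1 zero):
  + (-1) · M_31   where M_31 = det([3 -1 -1; -5 -4 5; -2 1 4]) = -60
  + (-1) · M_33   where M_33 = det([-5 3 -1; 7 -5 5; -3 -2 4]) = -50
  − (1) · M_34   where M_34 = det([-5 3 -1; 7 -5 -4; -3 -2 1]) = 109
det = (+1)·(-1)·(-60) + (+1)·(-1)·(-50) + (-1)·(1)·(109) = 1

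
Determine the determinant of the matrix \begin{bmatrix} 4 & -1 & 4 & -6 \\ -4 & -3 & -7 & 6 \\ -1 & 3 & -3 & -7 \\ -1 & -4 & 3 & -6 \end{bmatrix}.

-1465

Expand along row 1:
  + (4) · M_11   where M_11 = det([-3 -7 6; 3 -3 -7; -4 3 -6]) = -457
  − (-1) · M_12   where M_12 = det([-4 -7 6; -1 -3 -7; -1 3 -6]) = -199
  + (4) · M_13   where M_13 = det([-4 -3 6; -1 3 -7; -1 -4 -6]) = 223
  − (-6) · M_14   where M_14 = det([-4 -3 -7; -1 3 -3; -1 -4 3]) = -55
det = (+1)·(4)·(-457) + (-1)·(-1)·(-199) + (+1)·(4)·(223) + (-1)·(-6)·(-55) = -1465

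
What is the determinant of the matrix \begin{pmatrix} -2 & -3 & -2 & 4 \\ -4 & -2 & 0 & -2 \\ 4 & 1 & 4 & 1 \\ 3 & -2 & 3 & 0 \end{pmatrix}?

The determinant is 228.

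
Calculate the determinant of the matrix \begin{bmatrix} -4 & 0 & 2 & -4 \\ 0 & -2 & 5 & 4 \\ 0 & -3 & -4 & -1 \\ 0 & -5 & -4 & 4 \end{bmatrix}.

Expand along column 1 (it has 3 zeros):
  + (-4) · M_11   where M_11 = det([-2 5 4; -3 -4 -1; -5 -4 4]) = 93
det = (+1)·(-4)·(93) = -372

-372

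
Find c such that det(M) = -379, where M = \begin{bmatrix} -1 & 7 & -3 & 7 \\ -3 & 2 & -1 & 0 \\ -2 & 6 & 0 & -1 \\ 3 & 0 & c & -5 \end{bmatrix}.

Expanding along the row containing c, det(M) is linear in c: det(M) = (117)·c + (-379).
Set (117)·c + (-379) = -379  ⇒  (117)·c = 0  ⇒  c = 0.

0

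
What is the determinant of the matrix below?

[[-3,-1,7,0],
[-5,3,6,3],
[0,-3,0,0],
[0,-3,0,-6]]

-306

Expand along row 3 (it has 3 zeros):
  − (-3) · M_32   where M_32 = det([-3 7 0; -5 6 3; 0 0 -6]) = -102
det = (-1)·(-3)·(-102) = -306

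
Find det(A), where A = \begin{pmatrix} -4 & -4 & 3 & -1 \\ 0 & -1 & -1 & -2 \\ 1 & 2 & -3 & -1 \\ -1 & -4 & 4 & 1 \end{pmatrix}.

-13

Expand along row 2 (it has 1 zero):
  + (-1) · M_22   where M_22 = det([-4 3 -1; 1 -3 -1; -1 4 1]) = -5
  − (-1) · M_23   where M_23 = det([-4 -4 -1; 1 2 -1; -1 -4 1]) = 10
  + (-2) · M_24   where M_24 = det([-4 -4 3; 1 2 -3; -1 -4 4]) = 14
det = (+1)·(-1)·(-5) + (-1)·(-1)·(10) + (+1)·(-2)·(14) = -13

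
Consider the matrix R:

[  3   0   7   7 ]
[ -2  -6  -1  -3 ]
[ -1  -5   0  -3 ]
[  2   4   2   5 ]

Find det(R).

27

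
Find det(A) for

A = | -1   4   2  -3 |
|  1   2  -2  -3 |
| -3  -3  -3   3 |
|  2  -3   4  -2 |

Expand along row 1:
  + (-1) · M_11   where M_11 = det([2 -2 -3; -3 -3 3; -3 4 -2]) = 81
  − (4) · M_12   where M_12 = det([1 -2 -3; -3 -3 3; 2 4 -2]) = 12
  + (2) · M_13   where M_13 = det([1 2 -3; -3 -3 3; 2 -3 -2]) = -30
  − (-3) · M_14   where M_14 = det([1 2 -2; -3 -3 -3; 2 -3 4]) = -39
det = (+1)·(-1)·(81) + (-1)·(4)·(12) + (+1)·(2)·(-30) + (-1)·(-3)·(-39) = -306

The determinant is -306.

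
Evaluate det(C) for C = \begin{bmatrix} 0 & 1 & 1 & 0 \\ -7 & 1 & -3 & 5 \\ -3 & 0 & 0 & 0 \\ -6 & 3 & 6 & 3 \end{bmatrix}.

det(C) = 81

Expand along row 3 (it has 3 zeros):
  + (-3) · M_31   where M_31 = det([1 1 0; 1 -3 5; 3 6 3]) = -27
det = (+1)·(-3)·(-27) = 81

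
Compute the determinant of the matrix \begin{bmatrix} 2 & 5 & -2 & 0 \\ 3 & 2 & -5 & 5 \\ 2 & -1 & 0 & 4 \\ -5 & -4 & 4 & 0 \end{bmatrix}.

Expand along column 4 (it has 2 zeros):
  + (5) · M_24   where M_24 = det([2 5 -2; 2 -1 0; -5 -4 4]) = -22
  − (4) · M_34   where M_34 = det([2 5 -2; 3 2 -5; -5 -4 4]) = 45
det = (+1)·(5)·(-22) + (-1)·(4)·(45) = -290

-290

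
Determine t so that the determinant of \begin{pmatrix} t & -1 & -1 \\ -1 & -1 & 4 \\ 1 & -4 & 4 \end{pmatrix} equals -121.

-9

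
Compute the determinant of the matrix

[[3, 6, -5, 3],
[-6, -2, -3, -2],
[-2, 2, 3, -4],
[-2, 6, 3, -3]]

552

Expand along row 1:
  + (3) · M_11   where M_11 = det([-2 -3 -2; 2 3 -4; 6 3 -3]) = 72
  − (6) · M_12   where M_12 = det([-6 -3 -2; -2 3 -4; -2 3 -3]) = -24
  + (-5) · M_13   where M_13 = det([-6 -2 -2; -2 2 -4; -2 6 -3]) = -96
  − (3) · M_14   where M_14 = det([-6 -2 -3; -2 2 3; -2 6 3]) = 96
det = (+1)·(3)·(72) + (-1)·(6)·(-24) + (+1)·(-5)·(-96) + (-1)·(3)·(96) = 552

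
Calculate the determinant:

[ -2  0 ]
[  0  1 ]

-2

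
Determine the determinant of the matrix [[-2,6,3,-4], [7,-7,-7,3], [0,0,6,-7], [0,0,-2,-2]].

728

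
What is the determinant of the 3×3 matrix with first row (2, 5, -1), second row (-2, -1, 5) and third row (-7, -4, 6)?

Expand along column 1:
  + 2 · |-1 5; -4 6| = 2·(-6 − (-20)) = 28
  − (-2) · |5 -1; -4 6| = −(-2)·(30 − 4) = 52
  + (-7) · |5 -1; -1 5| = (-7)·(25 − 1) = -168
Sum: (28) + (52) + (-168) = -88

-88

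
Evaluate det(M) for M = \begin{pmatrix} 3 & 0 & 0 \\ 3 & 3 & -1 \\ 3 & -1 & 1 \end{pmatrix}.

6

Expand along row 1:
  + 3 · |3 -1; -1 1| = 3·(3 − 1) = 6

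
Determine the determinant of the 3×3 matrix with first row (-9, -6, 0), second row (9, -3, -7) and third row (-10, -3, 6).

The determinant is 255.

Expand along row 1:
  + (-9) · |-3 -7; -3 6| = (-9)·(-18 − 21) = 351
  − (-6) · |9 -7; -10 6| = −(-6)·(54 − 70) = -96
Sum: (351) + (-96) = 255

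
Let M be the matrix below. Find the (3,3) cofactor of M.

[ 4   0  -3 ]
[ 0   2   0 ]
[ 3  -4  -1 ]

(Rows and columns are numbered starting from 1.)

8

Delete row 3 and column 3; the remaining 2×2 submatrix is [4 0; 0 2].
Its determinant is 4·2 − 0·0 = 8.
The cofactor carries sign (−1)^(3+3) = +1, so C_{3,3} = +(8) = 8.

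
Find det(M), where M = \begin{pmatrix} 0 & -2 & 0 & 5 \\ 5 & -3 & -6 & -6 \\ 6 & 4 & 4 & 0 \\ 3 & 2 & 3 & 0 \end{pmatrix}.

-262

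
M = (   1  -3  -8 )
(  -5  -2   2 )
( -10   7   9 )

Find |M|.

333

Expand along column 1:
  + 1 · |-2 2; 7 9| = 1·(-18 − 14) = -32
  − (-5) · |-3 -8; 7 9| = −(-5)·(-27 − (-56)) = 145
  + (-10) · |-3 -8; -2 2| = (-10)·(-6 − 16) = 220
Sum: (-32) + (145) + (220) = 333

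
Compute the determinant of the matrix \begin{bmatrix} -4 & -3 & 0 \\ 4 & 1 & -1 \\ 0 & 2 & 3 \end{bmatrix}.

Expand along row 1:
  + (-4) · |1 -1; 2 3| = (-4)·(3 − (-2)) = -20
  − (-3) · |4 -1; 0 3| = −(-3)·(12 − 0) = 36
Sum: (-20) + (36) = 16

The determinant is 16.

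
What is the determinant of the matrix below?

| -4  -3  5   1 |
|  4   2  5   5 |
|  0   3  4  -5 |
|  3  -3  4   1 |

-1719

Expand along row 3 (it has 1 zero):
  − (3) · M_32   where M_32 = det([-4 5 1; 4 5 5; 3 4 1]) = 116
  + (4) · M_33   where M_33 = det([-4 -3 1; 4 2 5; 3 -3 1]) = -119
  − (-5) · M_34   where M_34 = det([-4 -3 5; 4 2 5; 3 -3 4]) = -179
det = (-1)·(3)·(116) + (+1)·(4)·(-119) + (-1)·(-5)·(-179) = -1719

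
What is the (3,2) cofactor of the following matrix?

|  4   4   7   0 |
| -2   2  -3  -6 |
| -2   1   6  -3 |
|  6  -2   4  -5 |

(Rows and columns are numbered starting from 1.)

166

Delete row 3 and column 2; the remaining 3×3 submatrix is [4 7 0; -2 -3 -6; 6 4 -5].
Its determinant is -166.
The cofactor carries sign (−1)^(3+2) = −1, so C_{3,2} = −(-166) = 166.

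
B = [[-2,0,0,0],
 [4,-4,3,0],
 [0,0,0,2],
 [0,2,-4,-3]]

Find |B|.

Expand along row 1 (it has 3 zeros):
  + (-2) · M_11   where M_11 = det([-4 3 0; 0 0 2; 2 -4 -3]) = -20
det = (+1)·(-2)·(-20) = 40

40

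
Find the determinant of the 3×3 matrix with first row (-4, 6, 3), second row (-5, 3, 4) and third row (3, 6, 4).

Expand along row 1:
  + (-4) · |3 4; 6 4| = (-4)·(12 − 24) = 48
  − 6 · |-5 4; 3 4| = −6·(-20 − 12) = 192
  + 3 · |-5 3; 3 6| = 3·(-30 − 9) = -117
Sum: (48) + (192) + (-117) = 123

123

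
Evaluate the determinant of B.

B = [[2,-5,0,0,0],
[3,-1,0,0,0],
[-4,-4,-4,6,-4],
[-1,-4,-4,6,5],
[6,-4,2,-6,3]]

-1404

B is block lower-triangular with a 2×2 block and a 3×3 block on the diagonal, so its determinant equals the product of the determinants of the diagonal blocks.
det of the 2×2 block = 13
det of the 3×3 block = -108
det = (13)·(-108) = -1404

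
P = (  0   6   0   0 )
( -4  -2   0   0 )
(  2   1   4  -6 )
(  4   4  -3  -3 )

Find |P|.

-720

P is block lower-triangular with a 2×2 block and a 2×2 block on the diagonal, so its determinant equals the product of the determinants of the diagonal blocks.
det of the 2×2 block = 24
det of the 2×2 block = -30
det = (24)·(-30) = -720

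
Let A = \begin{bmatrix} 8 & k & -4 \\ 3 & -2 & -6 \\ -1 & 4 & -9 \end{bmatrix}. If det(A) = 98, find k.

Expanding along the row containing k, det(A) is linear in k: det(A) = (33)·k + (296).
Set (33)·k + (296) = 98  ⇒  (33)·k = -198  ⇒  k = -6.

-6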